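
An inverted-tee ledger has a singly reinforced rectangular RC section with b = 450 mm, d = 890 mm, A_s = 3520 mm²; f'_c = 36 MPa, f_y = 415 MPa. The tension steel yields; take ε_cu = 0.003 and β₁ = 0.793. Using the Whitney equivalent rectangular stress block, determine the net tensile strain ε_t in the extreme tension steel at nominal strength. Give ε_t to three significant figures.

ε_t ≈ 0.0170

a = A_s f_y/(0.85 f'_c b) = 106.09 mm.
β₁ = 0.793, so c = a/β₁ = 106.09/0.793 = 133.78 mm.
From the linear strain diagram with ε_cu = 0.003: ε_t = 0.003 (d − c)/c = 0.003 × (890 − 133.78)/133.78 = 0.0170.
Since ε_t ≥ 0.005, the section is tension-controlled.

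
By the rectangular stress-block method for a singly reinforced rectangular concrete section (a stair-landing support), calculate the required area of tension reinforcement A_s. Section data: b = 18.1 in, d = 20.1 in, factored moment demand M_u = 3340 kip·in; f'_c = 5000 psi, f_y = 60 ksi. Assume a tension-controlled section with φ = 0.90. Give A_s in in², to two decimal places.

A_s ≈ 3.29 in²

M_n = M_u/φ = 3340/0.90 = 3711.11 kip·in.
From M_n = 0.85 f'_c a b (d − a/2):
a = d − √(d² − 2M_n/(0.85 f'_c b)) = 20.1 − √(20.1² − 2 × 3711.11/(0.85 × 5 × 18.1)) = 2.564 in.
A_s = 0.85 f'_c a b / f_y = 0.85 × 5 × 2.564 × 18.1 / 60 = 3.287 in².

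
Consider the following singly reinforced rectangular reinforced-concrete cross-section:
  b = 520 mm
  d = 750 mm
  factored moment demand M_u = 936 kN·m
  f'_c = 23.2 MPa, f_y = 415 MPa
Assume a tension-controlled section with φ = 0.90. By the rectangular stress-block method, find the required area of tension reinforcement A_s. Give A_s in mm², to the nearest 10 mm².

A_s ≈ 3710 mm²

M_n = M_u/φ = 936/0.90 = 1040 kN·m.
With M_n = 0.85 f'_c a b (d − a/2), solve the quadratic for a:
a = d − √(d² − 2M_n/(0.85 f'_c b)) = 750 − √(750² − 2 × 1040×10⁶/(0.85 × 23.2 × 520)) = 150.28 mm.
A_s = 0.85 f'_c a b / f_y = 0.85 × 23.2 × 150.28 × 520 / 415 = 3713.3 mm².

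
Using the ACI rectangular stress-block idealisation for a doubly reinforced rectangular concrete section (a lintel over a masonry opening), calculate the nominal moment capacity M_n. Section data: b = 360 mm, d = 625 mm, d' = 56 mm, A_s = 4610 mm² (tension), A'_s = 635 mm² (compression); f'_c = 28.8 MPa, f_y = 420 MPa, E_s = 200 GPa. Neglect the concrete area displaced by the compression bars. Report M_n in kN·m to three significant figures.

Assume both tension and compression steel yield.
Net tension couple steel: A_s − A'_s = 3975 mm².
a = (A_s − A'_s) f_y / (0.85 f'_c b) = 1669500/(0.85 × 28.8 × 360) = 189.44 mm.
c = a/β₁ = 189.44/0.844 = 224.45 mm; ε'_s = 0.003(c − d')/c = 0.0023 ≥ f_y/E_s = 0.0021, so compression steel does yield.
M_n = (A_s − A'_s) f_y (d − a/2) + A'_s f_y (d − d') = [1669500 × (625 − 94.72) + 266700 × (625 − 56)] × 10⁻⁶ = 885.30 + 151.75 = 1037.05 kN·m.

M_n ≈ 1040 kN·m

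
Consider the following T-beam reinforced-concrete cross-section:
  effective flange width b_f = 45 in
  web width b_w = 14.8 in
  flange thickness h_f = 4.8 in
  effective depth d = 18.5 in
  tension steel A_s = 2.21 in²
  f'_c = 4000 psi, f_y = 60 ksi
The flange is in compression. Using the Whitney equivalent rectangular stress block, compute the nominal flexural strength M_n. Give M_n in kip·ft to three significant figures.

M_n ≈ 200 kip·ft

Tension: T = A_s f_y = 2.21 × 60 = 132.6 kips.
Try a within the flange: a = T/(0.85 f'_c b_f) = 132.6/(0.85 × 4 × 45) = 0.867 in.
Since a = 0.867 ≤ h_f = 4.8 in, the stress block lies entirely in the flange; analyse as a rectangular beam of width b_f.
M_n = T(d − a/2) = 132.6 × (18.5 − 0.4335) = 2395.6 kip·in.
M_n = 2395.6/12 = 199.63 kip·ft.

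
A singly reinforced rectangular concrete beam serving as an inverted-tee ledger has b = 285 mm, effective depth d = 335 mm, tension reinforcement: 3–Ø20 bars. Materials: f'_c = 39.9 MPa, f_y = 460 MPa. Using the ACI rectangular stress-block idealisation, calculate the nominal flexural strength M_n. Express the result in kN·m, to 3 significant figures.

A_s = 3 × 314 = 942 mm².
T = A_s f_y = 942 × 460 = 433320 N = 433.32 kN.
From C = T: a = T/(0.85 f'_c b) = 433320/(0.85 × 39.9 × 285) = 44.83 mm.
M_n = T(d − a/2) = 433.32 kN × (335 − 22.415) mm = 135.45 kN·m.

M_n ≈ 135 kN·m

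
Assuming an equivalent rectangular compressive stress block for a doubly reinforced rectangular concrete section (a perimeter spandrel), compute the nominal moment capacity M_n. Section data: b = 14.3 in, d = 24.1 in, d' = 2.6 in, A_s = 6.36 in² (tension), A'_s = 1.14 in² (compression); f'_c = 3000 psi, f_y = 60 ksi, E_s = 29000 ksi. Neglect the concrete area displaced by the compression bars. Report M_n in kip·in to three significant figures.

M_n ≈ 7670 kip·in

Assume both steels yield.
a = (A_s − A'_s) f_y/(0.85 f'_c b) = (6.36 − 1.14) × 60/(0.85 × 3 × 14.3) = 8.589 in.
c = a/β₁ = 8.589/0.85 = 10.105 in; ε'_s = 0.003(c − d')/c = 0.0022 ≥ ε_y = 0.0021, so the compression steel yields.
M_n = (A_s − A'_s) f_y (d − a/2) + A'_s f_y (d − d') = 313.2 × (24.1 − 4.2945) + 68.4 × (24.1 − 2.6) = 6203.1 + 1470.6 = 7673.7 kip·in.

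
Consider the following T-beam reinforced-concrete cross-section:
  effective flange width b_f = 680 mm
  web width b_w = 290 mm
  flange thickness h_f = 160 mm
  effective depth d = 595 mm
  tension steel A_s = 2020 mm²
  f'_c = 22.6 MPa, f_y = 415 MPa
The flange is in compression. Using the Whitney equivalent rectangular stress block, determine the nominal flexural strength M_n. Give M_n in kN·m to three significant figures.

M_n ≈ 472 kN·m

Tension: T = A_s f_y = 2020 × 415 = 838300 N.
Try a within the flange: a = T/(0.85 f'_c b_f) = 838300/(0.85 × 22.6 × 680) = 64.17 mm.
Since a = 64.17 ≤ h_f = 160 mm, the stress block lies entirely in the flange; analyse as a rectangular beam of width b_f.
M_n = T(d − a/2) = 838300 × (595 − 32.085) = 471.89 × 10⁶ N·mm.
M_n = 471.89 kN·m.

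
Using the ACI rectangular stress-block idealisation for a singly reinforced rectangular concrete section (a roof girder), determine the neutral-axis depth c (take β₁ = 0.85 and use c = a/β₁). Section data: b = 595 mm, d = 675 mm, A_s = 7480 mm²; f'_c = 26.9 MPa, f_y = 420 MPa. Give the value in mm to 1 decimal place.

c ≈ 271.7 mm

T = A_s f_y = 7480 × 420 = 3141600 N = 3141.6 kN.
Setting C = 0.85 f'_c a b equal to T: a = 3141600/(0.85 × 26.9 × 595) = 230.921 mm.
With β₁ = 0.85, c = a/β₁ = 230.921/0.85 = 271.7 mm.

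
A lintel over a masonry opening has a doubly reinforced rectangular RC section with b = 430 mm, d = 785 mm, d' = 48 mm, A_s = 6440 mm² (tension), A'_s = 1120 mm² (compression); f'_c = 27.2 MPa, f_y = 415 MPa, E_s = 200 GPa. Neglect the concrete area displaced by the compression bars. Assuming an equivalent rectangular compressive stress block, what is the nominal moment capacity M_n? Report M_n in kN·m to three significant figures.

M_n ≈ 1830 kN·m

Assume both tension and compression steel yield.
Net tension couple steel: A_s − A'_s = 5320 mm².
a = (A_s − A'_s) f_y / (0.85 f'_c b) = 2207800/(0.85 × 27.2 × 430) = 222.08 mm.
c = a/β₁ = 222.08/0.85 = 261.27 mm; ε'_s = 0.003(c − d')/c = 0.0024 ≥ f_y/E_s = 0.0021, so compression steel does yield.
M_n = (A_s − A'_s) f_y (d − a/2) + A'_s f_y (d − d') = [2207800 × (785 − 111.04) + 464800 × (785 − 48)] × 10⁻⁶ = 1487.97 + 342.56 = 1830.53 kN·m.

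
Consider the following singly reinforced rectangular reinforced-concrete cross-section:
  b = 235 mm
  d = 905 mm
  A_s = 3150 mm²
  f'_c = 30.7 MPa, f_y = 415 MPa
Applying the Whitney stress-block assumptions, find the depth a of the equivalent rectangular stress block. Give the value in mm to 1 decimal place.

a ≈ 213.2 mm

T = A_s f_y = 3150 × 415 = 1307250 N = 1307.25 kN.
Setting C = 0.85 f'_c a b equal to T: a = 1307250/(0.85 × 30.7 × 235) = 213.2 mm.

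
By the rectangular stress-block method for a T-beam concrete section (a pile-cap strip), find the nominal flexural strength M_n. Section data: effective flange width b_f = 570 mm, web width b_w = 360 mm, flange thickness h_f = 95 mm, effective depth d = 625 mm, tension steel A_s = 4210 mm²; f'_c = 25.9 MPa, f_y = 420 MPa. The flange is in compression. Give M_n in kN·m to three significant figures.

M_n ≈ 973 kN·m

Tension: T = A_s f_y = 4210 × 420 = 1768200 N.
Try a within the flange: a = T/(0.85 f'_c b_f) = 1768200/(0.85 × 25.9 × 570) = 140.91 mm.
a = 140.91 > h_f = 95 mm: the block extends into the web. Split into flange-overhang and web parts.
C_f = 0.85 f'_c (b_f − b_w) h_f = 0.85 × 25.9 × (570 − 360) × 95 = 439199 N.
Remaining web compression depth: a_w = (T − C_f)/(0.85 f'_c b_w) = (1768200 − 439199)/(0.85 × 25.9 × 360) = 167.69 mm.
M_n = C_f(d − h_f/2) + (T − C_f)(d − a_w/2) = 439199 × (625 − 47.5) + 1329001 × (625 − 83.845) = 253.64 + 719.20 = 972.84 × 10⁶ N·mm.
M_n = 972.84 kN·m.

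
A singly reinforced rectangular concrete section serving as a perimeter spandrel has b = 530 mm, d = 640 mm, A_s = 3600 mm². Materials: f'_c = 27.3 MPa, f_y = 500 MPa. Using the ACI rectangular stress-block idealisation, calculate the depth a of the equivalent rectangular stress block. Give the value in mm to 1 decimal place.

a ≈ 146.4 mm

T = A_s f_y = 3600 × 500 = 1800000 N = 1800 kN.
Setting C = 0.85 f'_c a b equal to T: a = 1800000/(0.85 × 27.3 × 530) = 146.4 mm.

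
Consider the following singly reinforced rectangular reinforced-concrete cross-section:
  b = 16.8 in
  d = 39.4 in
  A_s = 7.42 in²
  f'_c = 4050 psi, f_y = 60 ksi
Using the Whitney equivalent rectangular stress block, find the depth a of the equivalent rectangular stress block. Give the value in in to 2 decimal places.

T = A_s f_y = 7.42 × 60 = 445.2 kips.
a = T/(0.85 f'_c b) = 445.2/(0.85 × 4.05 × 16.8) = 7.70 in.

a ≈ 7.70 in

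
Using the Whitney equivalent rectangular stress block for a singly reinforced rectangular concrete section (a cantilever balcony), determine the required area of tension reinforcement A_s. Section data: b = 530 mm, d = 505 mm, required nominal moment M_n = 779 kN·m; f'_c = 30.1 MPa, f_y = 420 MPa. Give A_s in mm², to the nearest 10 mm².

A_s ≈ 4220 mm²

With M_n = 0.85 f'_c a b (d − a/2), solve the quadratic for a:
a = d − √(d² − 2M_n/(0.85 f'_c b)) = 505 − √(505² − 2 × 779×10⁶/(0.85 × 30.1 × 530)) = 130.66 mm.
A_s = 0.85 f'_c a b / f_y = 0.85 × 30.1 × 130.66 × 530 / 420 = 4218.5 mm².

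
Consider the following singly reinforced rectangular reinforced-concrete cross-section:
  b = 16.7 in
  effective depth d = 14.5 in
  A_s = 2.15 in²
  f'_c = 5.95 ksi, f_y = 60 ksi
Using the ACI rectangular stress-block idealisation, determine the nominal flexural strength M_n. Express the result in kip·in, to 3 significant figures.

T = A_s f_y = 2.15 × 60 = 129 kips.
a = T/(0.85 f'_c b) = 129/(0.85 × 5.95 × 16.7) = 1.527 in.
M_n = T(d − a/2) = 129 × (14.5 − 0.7635) = 1772.0 kip·in.

M_n ≈ 1770 kip·in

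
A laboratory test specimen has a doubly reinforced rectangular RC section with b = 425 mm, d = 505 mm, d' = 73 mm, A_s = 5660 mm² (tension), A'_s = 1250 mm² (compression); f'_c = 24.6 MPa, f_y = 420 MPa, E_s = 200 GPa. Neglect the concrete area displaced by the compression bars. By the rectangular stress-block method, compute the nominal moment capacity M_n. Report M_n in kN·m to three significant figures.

M_n ≈ 969 kN·m

Assume both tension and compression steel yield.
Net tension couple steel: A_s − A'_s = 4410 mm².
a = (A_s − A'_s) f_y / (0.85 f'_c b) = 1852200/(0.85 × 24.6 × 425) = 208.42 mm.
c = a/β₁ = 208.42/0.85 = 245.20 mm; ε'_s = 0.003(c − d')/c = 0.0021 ≥ f_y/E_s = 0.0021, so compression steel does yield.
M_n = (A_s − A'_s) f_y (d − a/2) + A'_s f_y (d − d') = [1852200 × (505 − 104.21) + 525000 × (505 − 73)] × 10⁻⁶ = 742.34 + 226.80 = 969.14 kN·m.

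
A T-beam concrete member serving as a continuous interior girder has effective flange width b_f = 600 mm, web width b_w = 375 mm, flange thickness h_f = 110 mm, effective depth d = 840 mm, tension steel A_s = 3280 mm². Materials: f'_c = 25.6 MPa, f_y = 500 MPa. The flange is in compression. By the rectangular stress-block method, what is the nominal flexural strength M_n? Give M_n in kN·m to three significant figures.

Tension: T = A_s f_y = 3280 × 500 = 1640000 N.
Try a within the flange: a = T/(0.85 f'_c b_f) = 1640000/(0.85 × 25.6 × 600) = 125.61 mm.
a = 125.61 > h_f = 110 mm: the block extends into the web. Split into flange-overhang and web parts.
C_f = 0.85 f'_c (b_f − b_w) h_f = 0.85 × 25.6 × (600 − 375) × 110 = 538560 N.
Remaining web compression depth: a_w = (T − C_f)/(0.85 f'_c b_w) = (1640000 − 538560)/(0.85 × 25.6 × 375) = 134.98 mm.
M_n = C_f(d − h_f/2) + (T − C_f)(d − a_w/2) = 538560 × (840 − 55) + 1101440 × (840 − 67.49) = 422.77 + 850.87 = 1273.64 × 10⁶ N·mm.
M_n = 1273.64 kN·m.

M_n ≈ 1270 kN·m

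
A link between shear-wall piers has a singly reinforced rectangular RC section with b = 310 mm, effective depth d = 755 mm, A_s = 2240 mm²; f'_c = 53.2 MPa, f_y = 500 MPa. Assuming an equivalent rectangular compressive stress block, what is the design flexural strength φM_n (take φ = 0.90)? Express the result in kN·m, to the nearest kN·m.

T = A_s f_y = 2240 × 500 = 1120000 N = 1120 kN.
From C = T: a = T/(0.85 f'_c b) = 1120000/(0.85 × 53.2 × 310) = 79.90 mm.
M_n = T(d − a/2) = 1120 kN × (755 − 39.95) mm = 800.86 kN·m.
φM_n = 0.90 × 800.86 = 720.77 kN·m.

φM_n ≈ 721 kN·m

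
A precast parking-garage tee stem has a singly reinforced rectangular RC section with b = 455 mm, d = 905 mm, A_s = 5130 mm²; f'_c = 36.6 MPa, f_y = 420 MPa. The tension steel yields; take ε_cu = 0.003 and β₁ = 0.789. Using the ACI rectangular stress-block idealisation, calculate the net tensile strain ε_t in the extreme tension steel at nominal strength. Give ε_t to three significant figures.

ε_t ≈ 0.0111

a = A_s f_y/(0.85 f'_c b) = 152.21 mm.
β₁ = 0.789, so c = a/β₁ = 152.21/0.789 = 192.92 mm.
From the linear strain diagram with ε_cu = 0.003: ε_t = 0.003 (d − c)/c = 0.003 × (905 − 192.92)/192.92 = 0.0111.
Since ε_t ≥ 0.005, the section is tension-controlled.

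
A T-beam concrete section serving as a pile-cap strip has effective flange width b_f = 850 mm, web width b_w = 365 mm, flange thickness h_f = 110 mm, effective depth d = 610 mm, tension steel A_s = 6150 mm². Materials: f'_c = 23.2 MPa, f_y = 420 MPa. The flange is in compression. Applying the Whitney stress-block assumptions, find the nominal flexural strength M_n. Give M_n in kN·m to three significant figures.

Tension: T = A_s f_y = 6150 × 420 = 2583000 N.
Try a within the flange: a = T/(0.85 f'_c b_f) = 2583000/(0.85 × 23.2 × 850) = 154.10 mm.
a = 154.10 > h_f = 110 mm: the block extends into the web. Split into flange-overhang and web parts.
C_f = 0.85 f'_c (b_f − b_w) h_f = 0.85 × 23.2 × (850 − 365) × 110 = 1052062 N.
Remaining web compression depth: a_w = (T − C_f)/(0.85 f'_c b_w) = (2583000 − 1052062)/(0.85 × 23.2 × 365) = 212.70 mm.
M_n = C_f(d − h_f/2) + (T − C_f)(d − a_w/2) = 1052062 × (610 − 55) + 1530938 × (610 − 106.35) = 583.89 + 771.06 = 1354.95 × 10⁶ N·mm.
M_n = 1354.95 kN·m.

M_n ≈ 1350 kN·m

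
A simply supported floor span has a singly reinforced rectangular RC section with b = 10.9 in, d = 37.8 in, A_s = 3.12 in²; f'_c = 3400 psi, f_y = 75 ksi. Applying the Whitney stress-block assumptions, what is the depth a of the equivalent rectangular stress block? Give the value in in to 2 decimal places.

a ≈ 7.43 in

T = A_s f_y = 3.12 × 75 = 234 kips.
a = T/(0.85 f'_c b) = 234/(0.85 × 3.4 × 10.9) = 7.43 in.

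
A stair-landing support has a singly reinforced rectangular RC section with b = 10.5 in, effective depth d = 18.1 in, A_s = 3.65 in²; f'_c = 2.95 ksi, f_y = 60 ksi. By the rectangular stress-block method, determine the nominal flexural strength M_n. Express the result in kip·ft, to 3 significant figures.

M_n ≈ 254 kip·ft

T = A_s f_y = 3.65 × 60 = 219 kips.
a = T/(0.85 f'_c b) = 219/(0.85 × 2.95 × 10.5) = 8.318 in.
M_n = T(d − a/2) = 219 × (18.1 − 4.159) = 3053.1 kip·in = 3053.1/12 = 254.43 kip·ft.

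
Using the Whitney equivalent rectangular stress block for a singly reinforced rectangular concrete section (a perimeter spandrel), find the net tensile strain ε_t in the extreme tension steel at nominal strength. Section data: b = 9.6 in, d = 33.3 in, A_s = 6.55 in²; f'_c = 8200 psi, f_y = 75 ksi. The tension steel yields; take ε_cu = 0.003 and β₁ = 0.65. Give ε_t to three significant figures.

ε_t ≈ 0.00584

a = A_s f_y/(0.85 f'_c b) = 7.342 in.
β₁ = 0.65, so c = a/β₁ = 7.342/0.65 = 11.295 in.
From the linear strain diagram with ε_cu = 0.003: ε_t = 0.003 (d − c)/c = 0.003 × (33.3 − 11.295)/11.295 = 0.00584.
Since ε_t ≥ 0.005, the section is tension-controlled.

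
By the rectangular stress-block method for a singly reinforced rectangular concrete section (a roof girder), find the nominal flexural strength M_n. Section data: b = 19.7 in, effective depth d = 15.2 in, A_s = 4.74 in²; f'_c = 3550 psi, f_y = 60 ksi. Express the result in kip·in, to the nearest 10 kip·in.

M_n ≈ 3640 kip·in

T = A_s f_y = 4.74 × 60 = 284.4 kips.
a = T/(0.85 f'_c b) = 284.4/(0.85 × 3.55 × 19.7) = 4.784 in.
M_n = T(d − a/2) = 284.4 × (15.2 − 2.392) = 3642.6 kip·in.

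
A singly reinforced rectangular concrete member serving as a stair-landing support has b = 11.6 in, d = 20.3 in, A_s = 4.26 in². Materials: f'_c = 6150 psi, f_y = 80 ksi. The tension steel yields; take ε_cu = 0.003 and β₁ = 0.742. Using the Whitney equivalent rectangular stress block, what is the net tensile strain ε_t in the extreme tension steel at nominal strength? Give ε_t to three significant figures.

a = A_s f_y/(0.85 f'_c b) = 5.620 in.
β₁ = 0.742, so c = a/β₁ = 5.620/0.742 = 7.574 in.
From the linear strain diagram with ε_cu = 0.003: ε_t = 0.003 (d − c)/c = 0.003 × (20.3 − 7.574)/7.574 = 0.00504.
Since ε_t ≥ 0.005, the section is tension-controlled.

ε_t ≈ 0.00504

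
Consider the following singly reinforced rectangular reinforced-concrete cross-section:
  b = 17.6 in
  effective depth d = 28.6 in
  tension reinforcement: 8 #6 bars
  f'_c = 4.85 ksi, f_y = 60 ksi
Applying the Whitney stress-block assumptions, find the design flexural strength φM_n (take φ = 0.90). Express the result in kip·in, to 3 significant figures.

A_s = 8 × 0.44 = 3.52 in².
T = A_s f_y = 3.52 × 60 = 211.2 kips.
a = T/(0.85 f'_c b) = 211.2/(0.85 × 4.85 × 17.6) = 2.911 in.
M_n = T(d − a/2) = 211.2 × (28.6 − 1.4555) = 5732.9 kip·in.
φM_n = 0.90 × 5732.9 = 5159.6 kip·in.

φM_n ≈ 5160 kip·in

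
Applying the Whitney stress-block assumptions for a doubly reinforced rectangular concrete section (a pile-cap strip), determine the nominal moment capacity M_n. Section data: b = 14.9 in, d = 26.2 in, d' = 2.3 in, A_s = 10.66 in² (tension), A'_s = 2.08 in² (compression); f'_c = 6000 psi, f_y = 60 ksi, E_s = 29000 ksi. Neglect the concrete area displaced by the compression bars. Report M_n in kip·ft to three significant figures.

M_n ≈ 1230 kip·ft

Assume both steels yield.
a = (A_s − A'_s) f_y/(0.85 f'_c b) = (10.66 − 2.08) × 60/(0.85 × 6 × 14.9) = 6.775 in.
c = a/β₁ = 6.775/0.75 = 9.033 in; ε'_s = 0.003(c − d')/c = 0.0022 ≥ ε_y = 0.0021, so the compression steel yields.
M_n = (A_s − A'_s) f_y (d − a/2) + A'_s f_y (d − d') = 514.8 × (26.2 − 3.3875) + 124.8 × (26.2 − 2.3) = 11743.9 + 2982.7 = 14726.6 kip·in = 14726.6/12 = 1227.22 kip·ft.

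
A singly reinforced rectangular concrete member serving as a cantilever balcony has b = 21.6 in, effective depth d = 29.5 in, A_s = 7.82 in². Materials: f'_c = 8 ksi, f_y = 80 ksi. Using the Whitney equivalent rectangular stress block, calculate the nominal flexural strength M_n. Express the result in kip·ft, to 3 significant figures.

T = A_s f_y = 7.82 × 80 = 625.6 kips.
a = T/(0.85 f'_c b) = 625.6/(0.85 × 8 × 21.6) = 4.259 in.
M_n = T(d − a/2) = 625.6 × (29.5 − 2.1295) = 17123.0 kip·in = 17123.0/12 = 1426.92 kip·ft.

M_n ≈ 1430 kip·ft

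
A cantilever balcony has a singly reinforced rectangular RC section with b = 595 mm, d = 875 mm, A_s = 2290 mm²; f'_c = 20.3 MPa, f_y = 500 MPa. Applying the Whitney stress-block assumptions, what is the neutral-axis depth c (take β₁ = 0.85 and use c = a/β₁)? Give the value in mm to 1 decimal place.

c ≈ 131.2 mm

T = A_s f_y = 2290 × 500 = 1145000 N = 1145 kN.
Setting C = 0.85 f'_c a b equal to T: a = 1145000/(0.85 × 20.3 × 595) = 111.525 mm.
With β₁ = 0.85, c = a/β₁ = 111.525/0.85 = 131.2 mm.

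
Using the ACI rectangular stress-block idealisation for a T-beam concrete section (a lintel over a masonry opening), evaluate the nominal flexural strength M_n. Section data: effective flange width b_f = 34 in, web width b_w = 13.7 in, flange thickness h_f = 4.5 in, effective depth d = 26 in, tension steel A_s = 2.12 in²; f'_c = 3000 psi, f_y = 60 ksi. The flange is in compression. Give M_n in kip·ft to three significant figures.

M_n ≈ 268 kip·ft

Tension: T = A_s f_y = 2.12 × 60 = 127.2 kips.
Try a within the flange: a = T/(0.85 f'_c b_f) = 127.2/(0.85 × 3 × 34) = 1.467 in.
Since a = 1.467 ≤ h_f = 4.5 in, the stress block lies entirely in the flange; analyse as a rectangular beam of width b_f.
M_n = T(d − a/2) = 127.2 × (26 − 0.7335) = 3213.9 kip·in.
M_n = 3213.9/12 = 267.83 kip·ft.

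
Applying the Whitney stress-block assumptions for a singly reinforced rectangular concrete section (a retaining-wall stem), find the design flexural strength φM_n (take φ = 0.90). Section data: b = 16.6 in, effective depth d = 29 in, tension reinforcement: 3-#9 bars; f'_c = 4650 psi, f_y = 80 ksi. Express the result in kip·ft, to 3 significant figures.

A_s = 3 × 1 = 3 in².
T = A_s f_y = 3 × 80 = 240 kips.
a = T/(0.85 f'_c b) = 240/(0.85 × 4.65 × 16.6) = 3.658 in.
M_n = T(d − a/2) = 240 × (29 − 1.829) = 6521.0 kip·in = 6521.0/12 = 543.42 kip·ft.
φM_n = 0.90 × 543.42 = 489.08 kip·ft.

φM_n ≈ 489 kip·ft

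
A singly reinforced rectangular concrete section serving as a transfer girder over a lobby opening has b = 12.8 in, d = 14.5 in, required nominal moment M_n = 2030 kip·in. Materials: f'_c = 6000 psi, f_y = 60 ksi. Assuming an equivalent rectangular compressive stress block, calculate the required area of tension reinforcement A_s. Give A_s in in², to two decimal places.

A_s ≈ 2.54 in²

From M_n = 0.85 f'_c a b (d − a/2):
a = d − √(d² − 2M_n/(0.85 f'_c b)) = 14.5 − √(14.5² − 2 × 2030/(0.85 × 6 × 12.8)) = 2.332 in.
A_s = 0.85 f'_c a b / f_y = 0.85 × 6 × 2.332 × 12.8 / 60 = 2.537 in².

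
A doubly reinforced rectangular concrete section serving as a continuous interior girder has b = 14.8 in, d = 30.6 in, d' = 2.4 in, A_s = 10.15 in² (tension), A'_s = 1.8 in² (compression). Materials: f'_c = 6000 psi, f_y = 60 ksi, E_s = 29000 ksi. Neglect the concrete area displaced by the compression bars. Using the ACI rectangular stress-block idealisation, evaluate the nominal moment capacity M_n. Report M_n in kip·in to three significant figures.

Assume both steels yield.
a = (A_s − A'_s) f_y/(0.85 f'_c b) = (10.15 − 1.8) × 60/(0.85 × 6 × 14.8) = 6.638 in.
c = a/β₁ = 6.638/0.75 = 8.851 in; ε'_s = 0.003(c − d')/c = 0.0022 ≥ ε_y = 0.0021, so the compression steel yields.
M_n = (A_s − A'_s) f_y (d − a/2) + A'_s f_y (d − d') = 501 × (30.6 − 3.319) + 108 × (30.6 − 2.4) = 13667.8 + 3045.6 = 16713.4 kip·in.

M_n ≈ 16700 kip·in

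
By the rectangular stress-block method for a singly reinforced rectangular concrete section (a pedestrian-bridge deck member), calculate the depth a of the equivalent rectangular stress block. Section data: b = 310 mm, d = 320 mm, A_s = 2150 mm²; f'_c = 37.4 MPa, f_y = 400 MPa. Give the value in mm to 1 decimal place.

T = A_s f_y = 2150 × 400 = 860000 N = 860 kN.
Setting C = 0.85 f'_c a b equal to T: a = 860000/(0.85 × 37.4 × 310) = 87.3 mm.

a ≈ 87.3 mm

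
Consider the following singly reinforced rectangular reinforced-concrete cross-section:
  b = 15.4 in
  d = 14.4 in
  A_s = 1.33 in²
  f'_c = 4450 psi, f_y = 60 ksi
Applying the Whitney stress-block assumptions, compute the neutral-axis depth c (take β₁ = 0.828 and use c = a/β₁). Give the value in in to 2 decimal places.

c ≈ 1.65 in

T = A_s f_y = 1.33 × 60 = 79.8 kips.
a = T/(0.85 f'_c b) = 79.8/(0.85 × 4.45 × 15.4) = 1.3699 in.
With β₁ = 0.828, c = a/β₁ = 1.3699/0.828 = 1.65 in.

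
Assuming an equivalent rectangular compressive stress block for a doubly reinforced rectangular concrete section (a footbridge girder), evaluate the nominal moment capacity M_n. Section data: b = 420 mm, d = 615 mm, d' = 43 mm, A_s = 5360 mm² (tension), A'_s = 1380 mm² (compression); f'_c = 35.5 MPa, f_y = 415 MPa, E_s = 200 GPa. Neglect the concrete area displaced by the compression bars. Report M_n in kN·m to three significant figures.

M_n ≈ 1240 kN·m

Assume both tension and compression steel yield.
Net tension couple steel: A_s − A'_s = 3980 mm².
a = (A_s − A'_s) f_y / (0.85 f'_c b) = 1651700/(0.85 × 35.5 × 420) = 130.33 mm.
c = a/β₁ = 130.33/0.796 = 163.73 mm; ε'_s = 0.003(c − d')/c = 0.0022 ≥ f_y/E_s = 0.0021, so compression steel does yield.
M_n = (A_s − A'_s) f_y (d − a/2) + A'_s f_y (d − d') = [1651700 × (615 − 65.165) + 572700 × (615 − 43)] × 10⁻⁶ = 908.16 + 327.58 = 1235.74 kN·m.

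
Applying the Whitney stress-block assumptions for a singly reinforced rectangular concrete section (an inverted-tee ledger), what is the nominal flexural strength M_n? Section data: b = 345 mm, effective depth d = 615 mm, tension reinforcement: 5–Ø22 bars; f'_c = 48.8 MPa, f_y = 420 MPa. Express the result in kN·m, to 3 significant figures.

A_s = 5 × 380 = 1900 mm².
T = A_s f_y = 1900 × 420 = 798000 N = 798 kN.
From C = T: a = T/(0.85 f'_c b) = 798000/(0.85 × 48.8 × 345) = 55.76 mm.
M_n = T(d − a/2) = 798 kN × (615 − 27.88) mm = 468.52 kN·m.

M_n ≈ 469 kN·m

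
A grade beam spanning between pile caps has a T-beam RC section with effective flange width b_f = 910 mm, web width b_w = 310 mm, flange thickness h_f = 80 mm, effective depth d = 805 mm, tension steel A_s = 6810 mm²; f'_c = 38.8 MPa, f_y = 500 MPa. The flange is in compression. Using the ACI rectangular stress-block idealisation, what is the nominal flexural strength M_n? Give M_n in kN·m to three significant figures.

Tension: T = A_s f_y = 6810 × 500 = 3405000 N.
Try a within the flange: a = T/(0.85 f'_c b_f) = 3405000/(0.85 × 38.8 × 910) = 113.46 mm.
a = 113.46 > h_f = 80 mm: the block extends into the web. Split into flange-overhang and web parts.
C_f = 0.85 f'_c (b_f − b_w) h_f = 0.85 × 38.8 × (910 − 310) × 80 = 1583040 N.
Remaining web compression depth: a_w = (T − C_f)/(0.85 f'_c b_w) = (3405000 − 1583040)/(0.85 × 38.8 × 310) = 178.21 mm.
M_n = C_f(d − h_f/2) + (T − C_f)(d − a_w/2) = 1583040 × (805 − 40) + 1821960 × (805 − 89.105) = 1211.03 + 1304.33 = 2515.36 × 10⁶ N·mm.
M_n = 2515.36 kN·m.

M_n ≈ 2520 kN·m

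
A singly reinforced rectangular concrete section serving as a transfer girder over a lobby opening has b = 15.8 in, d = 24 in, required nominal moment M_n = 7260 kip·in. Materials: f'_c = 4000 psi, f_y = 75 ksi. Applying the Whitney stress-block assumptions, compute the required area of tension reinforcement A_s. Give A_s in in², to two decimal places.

From M_n = 0.85 f'_c a b (d − a/2):
a = d − √(d² − 2M_n/(0.85 f'_c b)) = 24 − √(24² − 2 × 7260/(0.85 × 4 × 15.8)) = 6.515 in.
A_s = 0.85 f'_c a b / f_y = 0.85 × 4 × 6.515 × 15.8 / 75 = 4.666 in².

A_s ≈ 4.67 in²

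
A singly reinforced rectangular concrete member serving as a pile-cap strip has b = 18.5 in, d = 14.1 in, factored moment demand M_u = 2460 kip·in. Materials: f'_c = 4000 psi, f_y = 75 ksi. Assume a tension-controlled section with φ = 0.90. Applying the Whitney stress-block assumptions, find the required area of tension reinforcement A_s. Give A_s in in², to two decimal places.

M_n = M_u/φ = 2460/0.90 = 2733.33 kip·in.
From M_n = 0.85 f'_c a b (d − a/2):
a = d − √(d² − 2M_n/(0.85 f'_c b)) = 14.1 − √(14.1² − 2 × 2733.33/(0.85 × 4 × 18.5)) = 3.522 in.
A_s = 0.85 f'_c a b / f_y = 0.85 × 4 × 3.522 × 18.5 / 75 = 2.954 in².

A_s ≈ 2.95 in²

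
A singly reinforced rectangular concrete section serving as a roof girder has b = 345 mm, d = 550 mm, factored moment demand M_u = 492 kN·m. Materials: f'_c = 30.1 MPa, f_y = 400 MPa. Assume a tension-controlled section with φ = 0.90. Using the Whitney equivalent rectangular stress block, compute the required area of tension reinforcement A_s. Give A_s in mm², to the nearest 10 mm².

A_s ≈ 2810 mm²

M_n = M_u/φ = 492/0.90 = 546.667 kN·m.
With M_n = 0.85 f'_c a b (d − a/2), solve the quadratic for a:
a = d − √(d² − 2M_n/(0.85 f'_c b)) = 550 − √(550² − 2 × 546.667×10⁶/(0.85 × 30.1 × 345)) = 127.35 mm.
A_s = 0.85 f'_c a b / f_y = 0.85 × 30.1 × 127.35 × 345 / 400 = 2810.2 mm².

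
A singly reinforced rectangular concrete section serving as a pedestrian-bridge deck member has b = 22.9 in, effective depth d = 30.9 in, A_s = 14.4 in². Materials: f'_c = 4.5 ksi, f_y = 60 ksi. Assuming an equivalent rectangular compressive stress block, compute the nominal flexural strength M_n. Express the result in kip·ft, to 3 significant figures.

M_n ≈ 1870 kip·ft

T = A_s f_y = 14.4 × 60 = 864 kips.
a = T/(0.85 f'_c b) = 864/(0.85 × 4.5 × 22.9) = 9.864 in.
M_n = T(d − a/2) = 864 × (30.9 − 4.932) = 22436.4 kip·in = 22436.4/12 = 1869.70 kip·ft.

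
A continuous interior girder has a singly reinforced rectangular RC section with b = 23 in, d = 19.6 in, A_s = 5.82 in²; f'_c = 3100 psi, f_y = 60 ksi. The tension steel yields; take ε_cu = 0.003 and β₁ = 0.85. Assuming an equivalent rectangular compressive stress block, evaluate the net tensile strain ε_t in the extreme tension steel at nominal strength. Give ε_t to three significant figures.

ε_t ≈ 0.00567

a = A_s f_y/(0.85 f'_c b) = 5.762 in.
β₁ = 0.85, so c = a/β₁ = 5.762/0.85 = 6.779 in.
From the linear strain diagram with ε_cu = 0.003: ε_t = 0.003 (d − c)/c = 0.003 × (19.6 − 6.779)/6.779 = 0.00567.
Since ε_t ≥ 0.005, the section is tension-controlled.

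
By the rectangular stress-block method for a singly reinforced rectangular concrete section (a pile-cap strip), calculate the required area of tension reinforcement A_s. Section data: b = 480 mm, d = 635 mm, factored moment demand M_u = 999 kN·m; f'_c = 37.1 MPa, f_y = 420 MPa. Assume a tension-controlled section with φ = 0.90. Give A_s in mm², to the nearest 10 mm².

A_s ≈ 4630 mm²

M_n = M_u/φ = 999/0.90 = 1110 kN·m.
With M_n = 0.85 f'_c a b (d − a/2), solve the quadratic for a:
a = d − √(d² − 2M_n/(0.85 f'_c b)) = 635 − √(635² − 2 × 1110×10⁶/(0.85 × 37.1 × 480)) = 128.48 mm.
A_s = 0.85 f'_c a b / f_y = 0.85 × 37.1 × 128.48 × 480 / 420 = 4630.4 mm².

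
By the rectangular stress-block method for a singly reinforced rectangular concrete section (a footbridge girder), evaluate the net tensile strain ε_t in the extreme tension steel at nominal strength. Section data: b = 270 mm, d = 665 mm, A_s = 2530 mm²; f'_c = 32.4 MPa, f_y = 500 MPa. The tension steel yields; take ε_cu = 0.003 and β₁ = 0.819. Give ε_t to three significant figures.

a = A_s f_y/(0.85 f'_c b) = 170.12 mm.
β₁ = 0.819, so c = a/β₁ = 170.12/0.819 = 207.72 mm.
From the linear strain diagram with ε_cu = 0.003: ε_t = 0.003 (d − c)/c = 0.003 × (665 − 207.72)/207.72 = 0.00660.
Since ε_t ≥ 0.005, the section is tension-controlled.

ε_t ≈ 0.00660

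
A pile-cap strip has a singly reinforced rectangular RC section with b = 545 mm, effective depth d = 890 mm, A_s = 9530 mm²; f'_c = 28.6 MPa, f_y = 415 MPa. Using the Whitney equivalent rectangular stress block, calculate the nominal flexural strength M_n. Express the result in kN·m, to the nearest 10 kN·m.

T = A_s f_y = 9530 × 415 = 3954950 N = 3954.95 kN.
From C = T: a = T/(0.85 f'_c b) = 3954950/(0.85 × 28.6 × 545) = 298.51 mm.
M_n = T(d − a/2) = 3954.95 kN × (890 − 149.255) mm = 2929.61 kN·m.

M_n ≈ 2930 kN·m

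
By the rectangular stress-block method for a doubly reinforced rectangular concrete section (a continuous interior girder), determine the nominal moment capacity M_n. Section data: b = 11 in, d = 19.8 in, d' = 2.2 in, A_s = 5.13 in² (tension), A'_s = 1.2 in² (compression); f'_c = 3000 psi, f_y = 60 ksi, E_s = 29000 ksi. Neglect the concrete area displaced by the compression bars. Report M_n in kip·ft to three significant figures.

M_n ≈ 412 kip·ft

Assume both steels yield.
a = (A_s − A'_s) f_y/(0.85 f'_c b) = (5.13 − 1.2) × 60/(0.85 × 3 × 11) = 8.406 in.
c = a/β₁ = 8.406/0.85 = 9.889 in; ε'_s = 0.003(c − d')/c = 0.0023 ≥ ε_y = 0.0021, so the compression steel yields.
M_n = (A_s − A'_s) f_y (d − a/2) + A'_s f_y (d − d') = 235.8 × (19.8 − 4.203) + 72 × (19.8 − 2.2) = 3677.8 + 1267.2 = 4945.0 kip·in = 4945.0/12 = 412.08 kip·ft.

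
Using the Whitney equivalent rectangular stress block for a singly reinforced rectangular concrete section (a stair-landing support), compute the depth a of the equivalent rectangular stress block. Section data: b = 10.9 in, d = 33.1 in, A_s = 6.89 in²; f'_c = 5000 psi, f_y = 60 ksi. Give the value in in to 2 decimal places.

a ≈ 8.92 in

T = A_s f_y = 6.89 × 60 = 413.4 kips.
a = T/(0.85 f'_c b) = 413.4/(0.85 × 5 × 10.9) = 8.92 in.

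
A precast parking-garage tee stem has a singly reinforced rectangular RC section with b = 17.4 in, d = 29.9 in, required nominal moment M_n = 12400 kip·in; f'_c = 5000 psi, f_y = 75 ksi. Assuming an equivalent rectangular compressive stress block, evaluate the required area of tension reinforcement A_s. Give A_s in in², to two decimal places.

A_s ≈ 6.18 in²

From M_n = 0.85 f'_c a b (d − a/2):
a = d − √(d² − 2M_n/(0.85 f'_c b)) = 29.9 − √(29.9² − 2 × 12400/(0.85 × 5 × 17.4)) = 6.264 in.
A_s = 0.85 f'_c a b / f_y = 0.85 × 5 × 6.264 × 17.4 / 75 = 6.176 in².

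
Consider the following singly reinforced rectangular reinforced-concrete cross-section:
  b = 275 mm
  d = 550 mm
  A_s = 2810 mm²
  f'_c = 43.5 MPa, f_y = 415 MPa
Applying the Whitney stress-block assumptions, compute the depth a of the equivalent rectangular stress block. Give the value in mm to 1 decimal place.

a ≈ 114.7 mm

T = A_s f_y = 2810 × 415 = 1166150 N = 1166.15 kN.
Setting C = 0.85 f'_c a b equal to T: a = 1166150/(0.85 × 43.5 × 275) = 114.7 mm.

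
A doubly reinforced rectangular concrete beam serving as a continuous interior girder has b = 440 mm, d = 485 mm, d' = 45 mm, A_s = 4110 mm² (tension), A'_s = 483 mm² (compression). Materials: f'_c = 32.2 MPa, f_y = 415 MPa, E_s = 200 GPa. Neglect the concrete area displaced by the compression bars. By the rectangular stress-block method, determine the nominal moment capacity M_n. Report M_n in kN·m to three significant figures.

M_n ≈ 724 kN·m

Assume both tension and compression steel yield.
Net tension couple steel: A_s − A'_s = 3627 mm².
a = (A_s − A'_s) f_y / (0.85 f'_c b) = 1505205/(0.85 × 32.2 × 440) = 124.99 mm.
c = a/β₁ = 124.99/0.82 = 152.43 mm; ε'_s = 0.003(c − d')/c = 0.0021 ≥ f_y/E_s = 0.0021, so compression steel does yield.
M_n = (A_s − A'_s) f_y (d − a/2) + A'_s f_y (d − d') = [1505205 × (485 − 62.495) + 200445 × (485 − 45)] × 10⁻⁶ = 635.96 + 88.20 = 724.16 kN·m.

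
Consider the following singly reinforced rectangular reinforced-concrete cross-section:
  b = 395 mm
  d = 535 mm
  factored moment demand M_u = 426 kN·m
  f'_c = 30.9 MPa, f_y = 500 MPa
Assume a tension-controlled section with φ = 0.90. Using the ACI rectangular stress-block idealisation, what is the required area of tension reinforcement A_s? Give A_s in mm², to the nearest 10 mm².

M_n = M_u/φ = 426/0.90 = 473.333 kN·m.
With M_n = 0.85 f'_c a b (d − a/2), solve the quadratic for a:
a = d − √(d² − 2M_n/(0.85 f'_c b)) = 535 − √(535² − 2 × 473.333×10⁶/(0.85 × 30.9 × 395)) = 93.44 mm.
A_s = 0.85 f'_c a b / f_y = 0.85 × 30.9 × 93.44 × 395 / 500 = 1938.8 mm².

A_s ≈ 1940 mm²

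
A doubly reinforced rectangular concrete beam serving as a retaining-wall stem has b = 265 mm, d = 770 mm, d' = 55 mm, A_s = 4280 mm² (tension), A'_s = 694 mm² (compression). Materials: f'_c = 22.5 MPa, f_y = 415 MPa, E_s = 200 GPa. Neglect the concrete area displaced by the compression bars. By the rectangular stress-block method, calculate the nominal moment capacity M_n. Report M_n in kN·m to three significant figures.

M_n ≈ 1130 kN·m

Assume both tension and compression steel yield.
Net tension couple steel: A_s − A'_s = 3586 mm².
a = (A_s − A'_s) f_y / (0.85 f'_c b) = 1488190/(0.85 × 22.5 × 265) = 293.64 mm.
c = a/β₁ = 293.64/0.85 = 345.46 mm; ε'_s = 0.003(c − d')/c = 0.0025 ≥ f_y/E_s = 0.0021, so compression steel does yield.
M_n = (A_s − A'_s) f_y (d − a/2) + A'_s f_y (d − d') = [1488190 × (770 − 146.82) + 288010 × (770 − 55)] × 10⁻⁶ = 927.41 + 205.93 = 1133.34 kN·m.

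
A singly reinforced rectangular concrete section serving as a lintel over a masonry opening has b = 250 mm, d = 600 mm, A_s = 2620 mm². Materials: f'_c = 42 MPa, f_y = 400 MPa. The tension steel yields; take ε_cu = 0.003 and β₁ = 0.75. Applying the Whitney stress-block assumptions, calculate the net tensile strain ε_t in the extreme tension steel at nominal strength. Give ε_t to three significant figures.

ε_t ≈ 0.00850

a = A_s f_y/(0.85 f'_c b) = 117.42 mm.
β₁ = 0.75, so c = a/β₁ = 117.42/0.75 = 156.56 mm.
From the linear strain diagram with ε_cu = 0.003: ε_t = 0.003 (d − c)/c = 0.003 × (600 − 156.56)/156.56 = 0.00850.
Since ε_t ≥ 0.005, the section is tension-controlled.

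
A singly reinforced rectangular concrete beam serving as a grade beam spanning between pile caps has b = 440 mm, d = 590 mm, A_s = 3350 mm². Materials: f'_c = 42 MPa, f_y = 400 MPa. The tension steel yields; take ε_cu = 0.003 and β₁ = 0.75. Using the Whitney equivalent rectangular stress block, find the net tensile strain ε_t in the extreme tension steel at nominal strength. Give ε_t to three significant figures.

a = A_s f_y/(0.85 f'_c b) = 85.31 mm.
β₁ = 0.75, so c = a/β₁ = 85.31/0.75 = 113.75 mm.
From the linear strain diagram with ε_cu = 0.003: ε_t = 0.003 (d − c)/c = 0.003 × (590 − 113.75)/113.75 = 0.0126.
Since ε_t ≥ 0.005, the section is tension-controlled.

ε_t ≈ 0.0126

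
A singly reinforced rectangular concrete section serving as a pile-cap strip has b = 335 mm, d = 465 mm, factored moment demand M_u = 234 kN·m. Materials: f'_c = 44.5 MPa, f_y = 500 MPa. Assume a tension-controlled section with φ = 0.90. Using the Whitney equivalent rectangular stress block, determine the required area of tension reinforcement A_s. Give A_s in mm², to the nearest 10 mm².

M_n = M_u/φ = 234/0.90 = 260 kN·m.
With M_n = 0.85 f'_c a b (d − a/2), solve the quadratic for a:
a = d − √(d² − 2M_n/(0.85 f'_c b)) = 465 − √(465² − 2 × 260×10⁶/(0.85 × 44.5 × 335)) = 46.45 mm.
A_s = 0.85 f'_c a b / f_y = 0.85 × 44.5 × 46.45 × 335 / 500 = 1177.2 mm².

A_s ≈ 1180 mm²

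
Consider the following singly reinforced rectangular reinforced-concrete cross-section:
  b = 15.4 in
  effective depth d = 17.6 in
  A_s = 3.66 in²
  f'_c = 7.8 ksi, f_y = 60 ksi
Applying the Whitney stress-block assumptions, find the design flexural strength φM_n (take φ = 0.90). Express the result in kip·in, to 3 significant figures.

T = A_s f_y = 3.66 × 60 = 219.6 kips.
a = T/(0.85 f'_c b) = 219.6/(0.85 × 7.8 × 15.4) = 2.151 in.
M_n = T(d − a/2) = 219.6 × (17.6 − 1.0755) = 3628.8 kip·in.
φM_n = 0.90 × 3628.8 = 3265.9 kip·in.

φM_n ≈ 3270 kip·in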